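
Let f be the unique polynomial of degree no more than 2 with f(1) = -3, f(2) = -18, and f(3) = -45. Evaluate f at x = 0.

0

Forward differences of the values at x = 1, 2, 3:
  f  : -3  -18  -45
  Δ  : -15  -27
  Δ^2: -12
The second differences are constant, confirming degree 2.
Interpolating (Newton forward form) and evaluating at x = 0 gives f(0) = 0.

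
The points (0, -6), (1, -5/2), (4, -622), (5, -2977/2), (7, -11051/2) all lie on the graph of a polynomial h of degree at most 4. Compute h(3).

Using the Lagrange interpolation formula with nodes 0, 1, 4, 5, 7:
  L_0(n) = (n - 1)(n - 4)(n - 5)(n - 7) / 140
  L_1(n) = n(n - 4)(n - 5)(n - 7) / -72
  L_2(n) = n(n - 1)(n - 5)(n - 7) / 36
  L_3(n) = n(n - 1)(n - 4)(n - 7) / -40
  L_4(n) = n(n - 1)(n - 4)(n - 5) / 252
Then h(n) = -6·L_0(n) - 5/2·L_1(n) - 622·L_2(n) - 2977/2·L_3(n) - 11051/2·L_4(n).
Expanding and collecting terms gives h(n) = -2n^4 - (5/2)n^3 + 2n^2 + 6n - 6.
Evaluating at n = 3: h(3) = -399/2.

-399/2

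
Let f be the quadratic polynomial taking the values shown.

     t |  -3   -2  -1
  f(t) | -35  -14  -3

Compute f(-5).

-107

Using the Lagrange interpolation formula with nodes -3, -2, -1:
  L_0(t) = (t + 2)(t + 1) / 2
  L_1(t) = (t + 3)(t + 1) / -1
  L_2(t) = (t + 3)(t + 2) / 2
Then f(t) = -35·L_0(t) - 14·L_1(t) - 3·L_2(t).
Expanding and collecting terms gives f(t) = -5t^2 - 4t - 2.
Evaluating at t = -5: f(-5) = -107.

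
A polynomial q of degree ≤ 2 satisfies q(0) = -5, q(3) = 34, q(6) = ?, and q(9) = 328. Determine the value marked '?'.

The 3 known points determine the degree-2 polynomial uniquely.
Write q(u) = au^2 + bu + c. Substituting each data point gives a linear system:
  c = -5
  9a + 3b + c = 34
  81a + 9b + c = 328
Solving the system yields a = 4, b = 1, c = -5.
So q(u) = 4u² + u - 5.
Then q(6) = 145.

145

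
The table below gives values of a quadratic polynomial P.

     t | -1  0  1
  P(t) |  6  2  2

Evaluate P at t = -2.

Using the Lagrange interpolation formula with nodes -1, 0, 1:
  L_0(t) = t(t - 1) / 2
  L_1(t) = (t + 1)(t - 1) / -1
  L_2(t) = (t + 1)t / 2
Then P(t) = 6·L_0(t) + 2·L_1(t) + 2·L_2(t).
Expanding and collecting terms gives P(t) = 2t² - 2t + 2.
Evaluating at t = -2: P(-2) = 14.

14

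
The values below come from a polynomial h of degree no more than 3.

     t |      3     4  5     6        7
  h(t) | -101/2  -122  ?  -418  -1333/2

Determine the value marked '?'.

On equispaced nodes a degree-3 polynomial has vanishing fourth forward difference, so
  h(3) - 4·h(4) + 6·h(5) - 4·h(6) + h(7) = 0.
Substituting the known values and solving for h(5):
  6·h(5) = -1443
  h(5) = -481/2.

-481/2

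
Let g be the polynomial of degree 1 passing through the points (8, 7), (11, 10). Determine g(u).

g(u) = u - 1

Write g(u) = au + b. Substituting each data point gives a linear system:
  8a + b = 7
  11a + b = 10
Solving the system yields a = 1, b = -1.
So g(u) = u - 1.
Check: g(8) = 7. ✓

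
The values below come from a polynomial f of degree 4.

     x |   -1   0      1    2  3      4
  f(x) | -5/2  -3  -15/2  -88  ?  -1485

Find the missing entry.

The 5 known points determine the degree-4 polynomial uniquely.
Write f(x) = ax^4 + bx^3 + cx^2 + dx + e. Substituting each data point gives a linear system:
  a - b + c - d + e = -5/2
  e = -3
  a + b + c + d + e = -15/2
  16a + 8b + 4c + 2d + e = -88
  256a + 64b + 16c + 4d + e = -1485
Solving the system yields a = -6, b = 0, c = 4, d = -5/2, e = -3.
So f(x) = -6x⁴ + 4x² - (5/2)x - 3.
Then f(3) = -921/2.

-921/2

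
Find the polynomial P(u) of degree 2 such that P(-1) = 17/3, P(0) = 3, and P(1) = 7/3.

Write P(u) = au^2 + bu + c. Substituting each data point gives a linear system:
  a - b + c = 17/3
  c = 3
  a + b + c = 7/3
Solving the system yields a = 1, b = -5/3, c = 3.
So P(u) = u² - (5/3)u + 3.
Check: P(1) = 7/3. ✓

P(u) = u^2 - (5/3)u + 3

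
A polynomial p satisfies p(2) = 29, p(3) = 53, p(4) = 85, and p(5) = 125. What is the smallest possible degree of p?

2

Forward differences of the values at x = 2, 3, 4, 5:
  p  : 29  53  85  125
  Δ  : 24  32  40
  Δ^2: 8  8
  Δ^3: 0
The second differences are constant (8) and nonzero, while all higher differences vanish, so the minimal degree is 2.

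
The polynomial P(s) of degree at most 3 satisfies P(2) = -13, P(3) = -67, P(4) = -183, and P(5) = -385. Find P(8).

Forward differences of the values at s = 2, 3, 4, 5:
  P  : -13  -67  -183  -385
  Δ  : -54  -116  -202
  Δ^2: -62  -86
  Δ^3: -24
The third differences are constant, confirming degree 3.
Interpolating (Newton forward form) and evaluating at s = 8 gives P(8) = -1747.

-1747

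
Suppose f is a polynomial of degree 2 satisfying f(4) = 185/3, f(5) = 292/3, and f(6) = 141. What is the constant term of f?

Write f(n) = an^2 + bn + c. Substituting each data point gives a linear system:
  16a + 4b + c = 185/3
  25a + 5b + c = 292/3
  36a + 6b + c = 141
Solving the system yields a = 4, b = -1/3, c = -1.
So f(n) = 4n² - (1/3)n - 1.
The constant term is -1.

-1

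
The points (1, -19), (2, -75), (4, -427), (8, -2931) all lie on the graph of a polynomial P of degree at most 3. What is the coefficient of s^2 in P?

-5

Write P(s) = as^3 + bs^2 + cs + d. Substituting each data point gives a linear system:
  a + b + c + d = -19
  8a + 4b + 2c + d = -75
  64a + 16b + 4c + d = -427
  512a + 64b + 8c + d = -2931
Solving the system yields a = -5, b = -5, c = -6, d = -3.
So P(s) = -5s^3 - 5s^2 - 6s - 3.
The coefficient of s^2 is -5.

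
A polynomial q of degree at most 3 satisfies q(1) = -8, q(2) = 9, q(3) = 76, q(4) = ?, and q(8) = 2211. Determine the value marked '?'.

The 4 known points determine the degree-3 polynomial uniquely.
Write q(s) = as^3 + bs^2 + cs + d. Substituting each data point gives a linear system:
  a + b + c + d = -8
  8a + 4b + 2c + d = 9
  27a + 9b + 3c + d = 76
  512a + 64b + 8c + d = 2211
Solving the system yields a = 5, b = -5, c = -3, d = -5.
So q(s) = 5s^3 - 5s^2 - 3s - 5.
Then q(4) = 223.

223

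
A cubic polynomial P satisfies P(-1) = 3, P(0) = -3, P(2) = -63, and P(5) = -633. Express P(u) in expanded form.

P(u) = -4u^3 - 4u^2 - 6u - 3

Write P(u) = au^3 + bu^2 + cu + d. Substituting each data point gives a linear system:
  -a + b - c + d = 3
  d = -3
  8a + 4b + 2c + d = -63
  125a + 25b + 5c + d = -633
Solving the system yields a = -4, b = -4, c = -6, d = -3.
So P(u) = -4u^3 - 4u^2 - 6u - 3.
Check: P(0) = -3. ✓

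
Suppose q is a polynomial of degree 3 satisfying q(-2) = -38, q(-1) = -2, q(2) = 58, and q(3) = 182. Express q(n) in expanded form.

q(n) = 6n^3 + 2n^2 + 2

Write q(n) = an^3 + bn^2 + cn + d. Substituting each data point gives a linear system:
  -8a + 4b - 2c + d = -38
  -a + b - c + d = -2
  8a + 4b + 2c + d = 58
  27a + 9b + 3c + d = 182
Solving the system yields a = 6, b = 2, c = 0, d = 2.
So q(n) = 6n³ + 2n² + 2.
Check: q(-2) = -38. ✓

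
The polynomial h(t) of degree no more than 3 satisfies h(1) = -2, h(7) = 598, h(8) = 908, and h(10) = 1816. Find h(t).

h(t) = 2t^3 - 2t^2 + 2t - 4

Write h(t) = at^3 + bt^2 + ct + d. Substituting each data point gives a linear system:
  a + b + c + d = -2
  343a + 49b + 7c + d = 598
  512a + 64b + 8c + d = 908
  1000a + 100b + 10c + d = 1816
Solving the system yields a = 2, b = -2, c = 2, d = -4.
So h(t) = 2t³ - 2t² + 2t - 4.
Check: h(7) = 598. ✓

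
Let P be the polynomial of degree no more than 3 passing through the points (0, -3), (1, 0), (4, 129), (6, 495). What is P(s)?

Write P(s) = as^3 + bs^2 + cs + d. Substituting each data point gives a linear system:
  d = -3
  a + b + c + d = 0
  64a + 16b + 4c + d = 129
  216a + 36b + 6c + d = 495
Solving the system yields a = 3, b = -5, c = 5, d = -3.
So P(s) = 3s³ - 5s² + 5s - 3.
Check: P(6) = 495. ✓

P(s) = 3s^3 - 5s^2 + 5s - 3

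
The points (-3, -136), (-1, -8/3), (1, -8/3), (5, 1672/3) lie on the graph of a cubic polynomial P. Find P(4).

817/3

Write P(s) = as^3 + bs^2 + cs + d. Substituting each data point gives a linear system:
  -27a + 9b - 3c + d = -136
  -a + b - c + d = -8/3
  a + b + c + d = -8/3
  125a + 25b + 5c + d = 1672/3
Solving the system yields a = 5, b = -5/3, c = -5, d = -1.
So P(s) = 5s³ - (5/3)s² - 5s - 1.
Then P(4) = 817/3.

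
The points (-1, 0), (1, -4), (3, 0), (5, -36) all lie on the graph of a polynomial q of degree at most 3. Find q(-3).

60

Using the Lagrange interpolation formula with nodes -1, 1, 3, 5:
  L_0(t) = (t - 1)(t - 3)(t - 5) / -48
  L_1(t) = (t + 1)(t - 3)(t - 5) / 16
  L_2(t) = (t + 1)(t - 1)(t - 5) / -16
  L_3(t) = (t + 1)(t - 1)(t - 3) / 48
Then q(t) = 0·L_0(t) - 4·L_1(t) + 0·L_2(t) - 36·L_3(t).
Expanding and collecting terms gives q(t) = -t³ + 4t² - t - 6.
Evaluating at t = -3: q(-3) = 60.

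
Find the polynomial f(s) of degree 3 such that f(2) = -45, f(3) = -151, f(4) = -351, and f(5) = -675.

Write f(s) = as^3 + bs^2 + cs + d. Substituting each data point gives a linear system:
  8a + 4b + 2c + d = -45
  27a + 9b + 3c + d = -151
  64a + 16b + 4c + d = -351
  125a + 25b + 5c + d = -675
Solving the system yields a = -5, b = -2, c = -1, d = 5.
So f(s) = -5s^3 - 2s^2 - s + 5.
Check: f(3) = -151. ✓

f(s) = -5s^3 - 2s^2 - s + 5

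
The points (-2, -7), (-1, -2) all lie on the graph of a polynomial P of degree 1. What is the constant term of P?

3

Write P(u) = au + b. Substituting each data point gives a linear system:
  -2a + b = -7
  -a + b = -2
Solving the system yields a = 5, b = 3.
So P(u) = 5u + 3.
The constant term is 3.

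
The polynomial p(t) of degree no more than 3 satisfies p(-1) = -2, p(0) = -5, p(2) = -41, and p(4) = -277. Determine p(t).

p(t) = -4t^3 - t^2 - 5

Write p(t) = at^3 + bt^2 + ct + d. Substituting each data point gives a linear system:
  -a + b - c + d = -2
  d = -5
  8a + 4b + 2c + d = -41
  64a + 16b + 4c + d = -277
Solving the system yields a = -4, b = -1, c = 0, d = -5.
So p(t) = -4t^3 - t^2 - 5.
Check: p(0) = -5. ✓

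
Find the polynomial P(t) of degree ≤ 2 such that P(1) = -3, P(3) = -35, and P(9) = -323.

Using the Lagrange interpolation formula with nodes 1, 3, 9:
  L_0(t) = (t - 3)(t - 9) / 16
  L_1(t) = (t - 1)(t - 9) / -12
  L_2(t) = (t - 1)(t - 3) / 48
Then P(t) = -3·L_0(t) - 35·L_1(t) - 323·L_2(t).
Expanding and collecting terms gives P(t) = -4t² + 1.
Check: P(9) = -323. ✓

P(t) = -4t^2 + 1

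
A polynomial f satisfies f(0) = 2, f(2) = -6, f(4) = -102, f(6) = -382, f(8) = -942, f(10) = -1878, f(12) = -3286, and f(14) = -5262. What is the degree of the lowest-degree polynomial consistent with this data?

Forward differences of the values at n = 0, 2, 4, 6, 8, 10, 12, 14:
  f  : 2  -6  -102  -382  -942  -1878  -3286  -5262
  Δ  : -8  -96  -280  -560  -936  -1408  -1976
  Δ^2: -88  -184  -280  -376  -472  -568
  Δ^3: -96  -96  -96  -96  -96
  Δ^4: 0  0  0  0
  Δ^5: 0  0  0
  Δ^6: 0  0
  Δ^7: 0
The third differences are constant (-96) and nonzero, while all higher differences vanish, so the minimal degree is 3.

3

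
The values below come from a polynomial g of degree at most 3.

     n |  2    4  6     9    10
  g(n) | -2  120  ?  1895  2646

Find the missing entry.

The 4 known points determine the degree-3 polynomial uniquely.
Write g(n) = an^3 + bn^2 + cn + d. Substituting each data point gives a linear system:
  8a + 4b + 2c + d = -2
  64a + 16b + 4c + d = 120
  729a + 81b + 9c + d = 1895
  1000a + 100b + 10c + d = 2646
Solving the system yields a = 3, b = -3, c = -5, d = -4.
So g(n) = 3n^3 - 3n^2 - 5n - 4.
Then g(6) = 506.

506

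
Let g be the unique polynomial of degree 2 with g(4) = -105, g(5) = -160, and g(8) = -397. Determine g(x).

g(x) = -6x^2 - x - 5

Using the Lagrange interpolation formula with nodes 4, 5, 8:
  L_0(x) = (x - 5)(x - 8) / 4
  L_1(x) = (x - 4)(x - 8) / -3
  L_2(x) = (x - 4)(x - 5) / 12
Then g(x) = -105·L_0(x) - 160·L_1(x) - 397·L_2(x).
Expanding and collecting terms gives g(x) = -6x² - x - 5.
Check: g(4) = -105. ✓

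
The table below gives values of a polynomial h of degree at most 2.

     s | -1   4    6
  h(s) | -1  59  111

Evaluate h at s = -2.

-1

Using the Lagrange interpolation formula with nodes -1, 4, 6:
  L_0(s) = (s - 4)(s - 6) / 35
  L_1(s) = (s + 1)(s - 6) / -10
  L_2(s) = (s + 1)(s - 4) / 14
Then h(s) = -1·L_0(s) + 59·L_1(s) + 111·L_2(s).
Expanding and collecting terms gives h(s) = 2s^2 + 6s + 3.
Evaluating at s = -2: h(-2) = -1.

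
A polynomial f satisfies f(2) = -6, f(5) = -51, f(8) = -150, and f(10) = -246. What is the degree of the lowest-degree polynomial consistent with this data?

2

Divided differences on the nodes 2, 5, 8, 10:
  order 0: -6  -51  -150  -246
  order 1: -15  -33  -48
  order 2: -3  -3
  order 3: 0
The order-2 divided differences are all -3 (nonzero) and every higher order vanishes, so the data lies on a polynomial of degree exactly 2.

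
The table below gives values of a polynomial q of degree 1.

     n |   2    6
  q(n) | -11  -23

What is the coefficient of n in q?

Write q(n) = an + b. Substituting each data point gives a linear system:
  2a + b = -11
  6a + b = -23
Solving the system yields a = -3, b = -5.
So q(n) = -3n - 5.
The leading coefficient is -3.

-3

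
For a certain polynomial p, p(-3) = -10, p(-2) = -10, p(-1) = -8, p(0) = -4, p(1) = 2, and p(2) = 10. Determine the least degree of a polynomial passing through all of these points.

Forward differences of the values at u = -3, -2, -1, 0, 1, 2:
  p  : -10  -10  -8  -4  2  10
  Δ  : 0  2  4  6  8
  Δ^2: 2  2  2  2
  Δ^3: 0  0  0
  Δ^4: 0  0
  Δ^5: 0
The second differences are constant (2) and nonzero, while all higher differences vanish, so the minimal degree is 2.

2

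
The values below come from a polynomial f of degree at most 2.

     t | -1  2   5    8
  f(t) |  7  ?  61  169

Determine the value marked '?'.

On equispaced nodes a degree-2 polynomial has vanishing third forward difference, so
  - f(-1) + 3·f(2) - 3·f(5) + f(8) = 0.
Substituting the known values and solving for f(2):
  3·f(2) = 21
  f(2) = 7.

7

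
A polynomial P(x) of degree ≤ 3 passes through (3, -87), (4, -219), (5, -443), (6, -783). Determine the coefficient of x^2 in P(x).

2

Write P(x) = ax^3 + bx^2 + cx + d. Substituting each data point gives a linear system:
  27a + 9b + 3c + d = -87
  64a + 16b + 4c + d = -219
  125a + 25b + 5c + d = -443
  216a + 36b + 6c + d = -783
Solving the system yields a = -4, b = 2, c = 2, d = -3.
So P(x) = -4x³ + 2x² + 2x - 3.
The coefficient of x^2 is 2.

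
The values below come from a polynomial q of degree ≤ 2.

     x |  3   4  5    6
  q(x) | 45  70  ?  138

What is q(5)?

101

The 3 known points determine the degree-2 polynomial uniquely.
Write q(x) = ax^2 + bx + c. Substituting each data point gives a linear system:
  9a + 3b + c = 45
  16a + 4b + c = 70
  36a + 6b + c = 138
Solving the system yields a = 3, b = 4, c = 6.
So q(x) = 3x² + 4x + 6.
Then q(5) = 101.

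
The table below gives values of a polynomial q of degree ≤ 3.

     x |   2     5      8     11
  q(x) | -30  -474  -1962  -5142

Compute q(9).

Forward differences of the values at x = 2, 5, 8, 11:
  q  : -30  -474  -1962  -5142
  Δ  : -444  -1488  -3180
  Δ^2: -1044  -1692
  Δ^3: -648
The third differences are constant, confirming degree 3.
Interpolating (Newton forward form) and evaluating at x = 9 gives q(9) = -2802.

-2802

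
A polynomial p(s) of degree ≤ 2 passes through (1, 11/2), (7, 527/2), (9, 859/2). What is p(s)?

p(s) = 5s^2 + 3s - 5/2

Using the Lagrange interpolation formula with nodes 1, 7, 9:
  L_0(s) = (s - 7)(s - 9) / 48
  L_1(s) = (s - 1)(s - 9) / -12
  L_2(s) = (s - 1)(s - 7) / 16
Then p(s) = 11/2·L_0(s) + 527/2·L_1(s) + 859/2·L_2(s).
Expanding and collecting terms gives p(s) = 5s^2 + 3s - 5/2.
Check: p(7) = 527/2. ✓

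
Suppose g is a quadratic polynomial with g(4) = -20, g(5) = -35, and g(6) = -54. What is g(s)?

Write g(s) = as^2 + bs + c. Substituting each data point gives a linear system:
  16a + 4b + c = -20
  25a + 5b + c = -35
  36a + 6b + c = -54
Solving the system yields a = -2, b = 3, c = 0.
So g(s) = -2s² + 3s.
Check: g(5) = -35. ✓

g(s) = -2s^2 + 3s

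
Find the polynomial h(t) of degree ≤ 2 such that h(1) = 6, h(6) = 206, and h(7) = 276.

h(t) = 5t^2 + 5t - 4

Write h(t) = at^2 + bt + c. Substituting each data point gives a linear system:
  a + b + c = 6
  36a + 6b + c = 206
  49a + 7b + c = 276
Solving the system yields a = 5, b = 5, c = -4.
So h(t) = 5t^2 + 5t - 4.
Check: h(6) = 206. ✓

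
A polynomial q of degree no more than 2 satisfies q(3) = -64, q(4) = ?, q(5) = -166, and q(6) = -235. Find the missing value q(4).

The 3 known points determine the degree-2 polynomial uniquely.
Write q(n) = an^2 + bn + c. Substituting each data point gives a linear system:
  9a + 3b + c = -64
  25a + 5b + c = -166
  36a + 6b + c = -235
Solving the system yields a = -6, b = -3, c = -1.
So q(n) = -6n^2 - 3n - 1.
Then q(4) = -109.

-109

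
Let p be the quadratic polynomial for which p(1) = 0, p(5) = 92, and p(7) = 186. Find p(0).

Using the Lagrange interpolation formula with nodes 1, 5, 7:
  L_0(x) = (x - 5)(x - 7) / 24
  L_1(x) = (x - 1)(x - 7) / -8
  L_2(x) = (x - 1)(x - 5) / 12
Then p(x) = 0·L_0(x) + 92·L_1(x) + 186·L_2(x).
Expanding and collecting terms gives p(x) = 4x² - x - 3.
Evaluating at x = 0: p(0) = -3.

-3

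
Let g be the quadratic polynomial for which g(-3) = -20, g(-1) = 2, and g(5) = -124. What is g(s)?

Write g(s) = as^2 + bs + c. Substituting each data point gives a linear system:
  9a - 3b + c = -20
  a - b + c = 2
  25a + 5b + c = -124
Solving the system yields a = -4, b = -5, c = 1.
So g(s) = -4s^2 - 5s + 1.
Check: g(-3) = -20. ✓

g(s) = -4s^2 - 5s + 1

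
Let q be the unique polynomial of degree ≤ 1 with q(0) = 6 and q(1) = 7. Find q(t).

q(t) = t + 6

Using the Lagrange interpolation formula with nodes 0, 1:
  L_0(t) = (t - 1) / -1
  L_1(t) = t / 1
Then q(t) = 6·L_0(t) + 7·L_1(t).
Expanding and collecting terms gives q(t) = t + 6.
Check: q(0) = 6. ✓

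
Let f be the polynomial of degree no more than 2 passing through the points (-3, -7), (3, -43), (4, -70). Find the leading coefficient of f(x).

Write f(x) = ax^2 + bx + c. Substituting each data point gives a linear system:
  9a - 3b + c = -7
  9a + 3b + c = -43
  16a + 4b + c = -70
Solving the system yields a = -3, b = -6, c = 2.
So f(x) = -3x² - 6x + 2.
The leading coefficient is -3.

-3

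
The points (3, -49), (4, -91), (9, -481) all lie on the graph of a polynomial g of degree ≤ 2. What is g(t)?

Using the Lagrange interpolation formula with nodes 3, 4, 9:
  L_0(t) = (t - 4)(t - 9) / 6
  L_1(t) = (t - 3)(t - 9) / -5
  L_2(t) = (t - 3)(t - 4) / 30
Then g(t) = -49·L_0(t) - 91·L_1(t) - 481·L_2(t).
Expanding and collecting terms gives g(t) = -6t² + 5.
Check: g(3) = -49. ✓

g(t) = -6t^2 + 5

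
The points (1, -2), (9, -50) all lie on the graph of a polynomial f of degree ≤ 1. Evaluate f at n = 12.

Using the Lagrange interpolation formula with nodes 1, 9:
  L_0(n) = (n - 9) / -8
  L_1(n) = (n - 1) / 8
Then f(n) = -2·L_0(n) - 50·L_1(n).
Expanding and collecting terms gives f(n) = -6n + 4.
Evaluating at n = 12: f(12) = -68.

-68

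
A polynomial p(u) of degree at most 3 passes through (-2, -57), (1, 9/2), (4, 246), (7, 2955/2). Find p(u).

p(u) = 5u^3 - 5u^2 + (1/2)u + 4

Write p(u) = au^3 + bu^2 + cu + d. Substituting each data point gives a linear system:
  -8a + 4b - 2c + d = -57
  a + b + c + d = 9/2
  64a + 16b + 4c + d = 246
  343a + 49b + 7c + d = 2955/2
Solving the system yields a = 5, b = -5, c = 1/2, d = 4.
So p(u) = 5u³ - 5u² + (1/2)u + 4.
Check: p(7) = 2955/2. ✓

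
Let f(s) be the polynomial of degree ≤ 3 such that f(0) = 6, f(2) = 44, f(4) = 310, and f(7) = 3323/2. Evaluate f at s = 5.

1207/2

Write f(s) = as^3 + bs^2 + cs + d. Substituting each data point gives a linear system:
  d = 6
  8a + 4b + 2c + d = 44
  64a + 16b + 4c + d = 310
  343a + 49b + 7c + d = 3323/2
Solving the system yields a = 5, b = -3/2, c = 2, d = 6.
So f(s) = 5s^3 - (3/2)s^2 + 2s + 6.
Then f(5) = 1207/2.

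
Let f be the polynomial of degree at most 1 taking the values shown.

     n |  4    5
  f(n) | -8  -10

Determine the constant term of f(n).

Write f(n) = an + b. Substituting each data point gives a linear system:
  4a + b = -8
  5a + b = -10
Solving the system yields a = -2, b = 0.
So f(n) = -2n.
The constant term is 0.

0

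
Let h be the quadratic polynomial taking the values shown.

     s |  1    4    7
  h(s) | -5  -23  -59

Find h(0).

Write h(s) = as^2 + bs + c. Substituting each data point gives a linear system:
  a + b + c = -5
  16a + 4b + c = -23
  49a + 7b + c = -59
Solving the system yields a = -1, b = -1, c = -3.
So h(s) = -s^2 - s - 3.
Then h(0) = -3.

-3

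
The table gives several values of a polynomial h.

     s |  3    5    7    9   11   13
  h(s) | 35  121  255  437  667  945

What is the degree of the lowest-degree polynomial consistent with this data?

2

Forward differences of the values at s = 3, 5, 7, 9, 11, 13:
  h  : 35  121  255  437  667  945
  Δ  : 86  134  182  230  278
  Δ^2: 48  48  48  48
  Δ^3: 0  0  0
  Δ^4: 0  0
  Δ^5: 0
The second differences are constant (48) and nonzero, while all higher differences vanish, so the minimal degree is 2.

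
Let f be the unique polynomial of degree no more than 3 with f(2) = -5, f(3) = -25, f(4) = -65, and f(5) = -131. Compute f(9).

Forward differences of the values at n = 2, 3, 4, 5:
  f  : -5  -25  -65  -131
  Δ  : -20  -40  -66
  Δ^2: -20  -26
  Δ^3: -6
The third differences are constant, confirming degree 3.
Interpolating (Newton forward form) and evaluating at n = 9 gives f(9) = -775.

-775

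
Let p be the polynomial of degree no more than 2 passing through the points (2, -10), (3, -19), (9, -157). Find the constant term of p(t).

Write p(t) = at^2 + bt + c. Substituting each data point gives a linear system:
  4a + 2b + c = -10
  9a + 3b + c = -19
  81a + 9b + c = -157
Solving the system yields a = -2, b = 1, c = -4.
So p(t) = -2t^2 + t - 4.
The constant term is -4.

-4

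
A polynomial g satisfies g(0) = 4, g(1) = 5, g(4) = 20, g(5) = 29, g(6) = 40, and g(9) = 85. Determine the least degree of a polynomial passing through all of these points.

2

Divided differences on the nodes 0, 1, 4, 5, 6, 9:
  order 0: 4  5  20  29  40  85
  order 1: 1  5  9  11  15
  order 2: 1  1  1  1
  order 3: 0  0  0
  order 4: 0  0
  order 5: 0
The order-2 divided differences are all 1 (nonzero) and every higher order vanishes, so the data lies on a polynomial of degree exactly 2.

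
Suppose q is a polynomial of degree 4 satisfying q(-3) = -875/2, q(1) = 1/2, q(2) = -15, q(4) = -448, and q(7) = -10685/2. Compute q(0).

2

Using the Lagrange interpolation formula with nodes -3, 1, 2, 4, 7:
  L_0(s) = (s - 1)(s - 2)(s - 4)(s - 7) / 1400
  L_1(s) = (s + 3)(s - 2)(s - 4)(s - 7) / -72
  L_2(s) = (s + 3)(s - 1)(s - 4)(s - 7) / 50
  L_3(s) = (s + 3)(s - 1)(s - 2)(s - 7) / -126
  L_4(s) = (s + 3)(s - 1)(s - 2)(s - 4) / 900
Then q(s) = -875/2·L_0(s) + 1/2·L_1(s) - 15·L_2(s) - 448·L_3(s) - 10685/2·L_4(s).
Expanding and collecting terms gives q(s) = -3s^4 + 6s^3 - 4s^2 - (1/2)s + 2.
Evaluating at s = 0: q(0) = 2.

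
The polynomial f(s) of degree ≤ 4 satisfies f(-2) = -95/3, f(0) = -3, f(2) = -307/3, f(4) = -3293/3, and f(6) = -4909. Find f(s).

f(s) = -3s^4 - 4s^3 - 4s^2 - (5/3)s - 3

Write f(s) = as^4 + bs^3 + cs^2 + ds + e. Substituting each data point gives a linear system:
  16a - 8b + 4c - 2d + e = -95/3
  e = -3
  16a + 8b + 4c + 2d + e = -307/3
  256a + 64b + 16c + 4d + e = -3293/3
  1296a + 216b + 36c + 6d + e = -4909
Solving the system yields a = -3, b = -4, c = -4, d = -5/3, e = -3.
So f(s) = -3s^4 - 4s^3 - 4s^2 - (5/3)s - 3.
Check: f(-2) = -95/3. ✓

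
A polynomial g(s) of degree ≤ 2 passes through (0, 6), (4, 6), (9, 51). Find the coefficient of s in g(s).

Write g(s) = as^2 + bs + c. Substituting each data point gives a linear system:
  c = 6
  16a + 4b + c = 6
  81a + 9b + c = 51
Solving the system yields a = 1, b = -4, c = 6.
So g(s) = s² - 4s + 6.
The coefficient of s is -4.

-4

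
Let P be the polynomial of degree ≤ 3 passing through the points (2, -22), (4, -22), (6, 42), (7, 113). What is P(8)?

Write P(x) = ax^3 + bx^2 + cx + d. Substituting each data point gives a linear system:
  8a + 4b + 2c + d = -22
  64a + 16b + 4c + d = -22
  216a + 36b + 6c + d = 42
  343a + 49b + 7c + d = 113
Solving the system yields a = 1, b = -4, c = -4, d = -6.
So P(x) = x³ - 4x² - 4x - 6.
Then P(8) = 218.

218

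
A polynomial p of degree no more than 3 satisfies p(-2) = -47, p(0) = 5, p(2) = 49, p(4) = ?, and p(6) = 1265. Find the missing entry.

373

The 4 known points determine the degree-3 polynomial uniquely.
Write p(s) = as^3 + bs^2 + cs + d. Substituting each data point gives a linear system:
  -8a + 4b - 2c + d = -47
  d = 5
  8a + 4b + 2c + d = 49
  216a + 36b + 6c + d = 1265
Solving the system yields a = 6, b = -1, c = 0, d = 5.
So p(s) = 6s³ - s² + 5.
Then p(4) = 373.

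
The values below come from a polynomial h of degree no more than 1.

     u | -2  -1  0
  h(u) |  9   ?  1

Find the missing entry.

5

On equispaced nodes a degree-1 polynomial has vanishing second forward difference, so
  h(-2) - 2·h(-1) + h(0) = 0.
Substituting the known values and solving for h(-1):
  -2·h(-1) = -10
  h(-1) = 5.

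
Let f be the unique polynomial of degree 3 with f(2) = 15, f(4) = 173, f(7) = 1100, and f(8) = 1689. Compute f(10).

Write f(t) = at^3 + bt^2 + ct + d. Substituting each data point gives a linear system:
  8a + 4b + 2c + d = 15
  64a + 16b + 4c + d = 173
  343a + 49b + 7c + d = 1100
  512a + 64b + 8c + d = 1689
Solving the system yields a = 4, b = -6, c = 3, d = 1.
So f(t) = 4t^3 - 6t^2 + 3t + 1.
Then f(10) = 3431.

3431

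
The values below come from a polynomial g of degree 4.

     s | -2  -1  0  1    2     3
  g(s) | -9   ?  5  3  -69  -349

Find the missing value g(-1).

3

The 5 known points determine the degree-4 polynomial uniquely.
Write g(s) = as^4 + bs^3 + cs^2 + ds + e. Substituting each data point gives a linear system:
  16a - 8b + 4c - 2d + e = -9
  e = 5
  a + b + c + d + e = 3
  16a + 8b + 4c + 2d + e = -69
  81a + 27b + 9c + 3d + e = -349
Solving the system yields a = -3, b = -5, c = 1, d = 5, e = 5.
So g(s) = -3s^4 - 5s^3 + s^2 + 5s + 5.
Then g(-1) = 3.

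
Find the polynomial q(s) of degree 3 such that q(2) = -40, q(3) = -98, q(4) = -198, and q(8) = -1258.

Using the Lagrange interpolation formula with nodes 2, 3, 4, 8:
  L_0(s) = (s - 3)(s - 4)(s - 8) / -12
  L_1(s) = (s - 2)(s - 4)(s - 8) / 5
  L_2(s) = (s - 2)(s - 3)(s - 8) / -8
  L_3(s) = (s - 2)(s - 3)(s - 4) / 120
Then q(s) = -40·L_0(s) - 98·L_1(s) - 198·L_2(s) - 1258·L_3(s).
Expanding and collecting terms gives q(s) = -2s³ - 3s² - 5s - 2.
Check: q(4) = -198. ✓

q(s) = -2s^3 - 3s^2 - 5s - 2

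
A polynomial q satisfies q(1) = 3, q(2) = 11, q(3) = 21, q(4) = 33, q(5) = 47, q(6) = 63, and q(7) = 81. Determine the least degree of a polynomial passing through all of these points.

2

Forward differences of the values at x = 1, 2, 3, 4, 5, 6, 7:
  q  : 3  11  21  33  47  63  81
  Δ  : 8  10  12  14  16  18
  Δ^2: 2  2  2  2  2
  Δ^3: 0  0  0  0
  Δ^4: 0  0  0
  Δ^5: 0  0
  Δ^6: 0
The second differences are constant (2) and nonzero, while all higher differences vanish, so the minimal degree is 2.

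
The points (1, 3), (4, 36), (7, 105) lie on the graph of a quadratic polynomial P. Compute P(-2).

Using the Lagrange interpolation formula with nodes 1, 4, 7:
  L_0(t) = (t - 4)(t - 7) / 18
  L_1(t) = (t - 1)(t - 7) / -9
  L_2(t) = (t - 1)(t - 4) / 18
Then P(t) = 3·L_0(t) + 36·L_1(t) + 105·L_2(t).
Expanding and collecting terms gives P(t) = 2t^2 + t.
Evaluating at t = -2: P(-2) = 6.

6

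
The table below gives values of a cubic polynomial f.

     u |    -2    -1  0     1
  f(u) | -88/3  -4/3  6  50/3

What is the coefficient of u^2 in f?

5/3

Write f(u) = au^3 + bu^2 + cu + d. Substituting each data point gives a linear system:
  -8a + 4b - 2c + d = -88/3
  -a + b - c + d = -4/3
  d = 6
  a + b + c + d = 50/3
Solving the system yields a = 4, b = 5/3, c = 5, d = 6.
So f(u) = 4u^3 + (5/3)u^2 + 5u + 6.
The coefficient of u^2 is 5/3.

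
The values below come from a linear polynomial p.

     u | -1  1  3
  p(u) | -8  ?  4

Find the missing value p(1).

-2

The 2 known points determine the degree-1 polynomial uniquely.
Write p(u) = au + b. Substituting each data point gives a linear system:
  -a + b = -8
  3a + b = 4
Solving the system yields a = 3, b = -5.
So p(u) = 3u - 5.
Then p(1) = -2.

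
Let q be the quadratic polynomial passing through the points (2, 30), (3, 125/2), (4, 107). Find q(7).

625/2

Using the Lagrange interpolation formula with nodes 2, 3, 4:
  L_0(t) = (t - 3)(t - 4) / 2
  L_1(t) = (t - 2)(t - 4) / -1
  L_2(t) = (t - 2)(t - 3) / 2
Then q(t) = 30·L_0(t) + 125/2·L_1(t) + 107·L_2(t).
Expanding and collecting terms gives q(t) = 6t² + (5/2)t + 1.
Evaluating at t = 7: q(7) = 625/2.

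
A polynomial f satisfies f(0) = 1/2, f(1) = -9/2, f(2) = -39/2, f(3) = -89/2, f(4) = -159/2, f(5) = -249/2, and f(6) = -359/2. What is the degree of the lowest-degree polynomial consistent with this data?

Forward differences of the values at x = 0, 1, 2, 3, 4, 5, 6:
  f  : 1/2  -9/2  -39/2  -89/2  -159/2  -249/2  -359/2
  Δ  : -5  -15  -25  -35  -45  -55
  Δ^2: -10  -10  -10  -10  -10
  Δ^3: 0  0  0  0
  Δ^4: 0  0  0
  Δ^5: 0  0
  Δ^6: 0
The second differences are constant (-10) and nonzero, while all higher differences vanish, so the minimal degree is 2.

2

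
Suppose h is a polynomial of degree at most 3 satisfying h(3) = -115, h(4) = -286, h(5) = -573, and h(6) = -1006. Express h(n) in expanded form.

h(n) = -5n^3 + 2n^2 + 2

Write h(n) = an^3 + bn^2 + cn + d. Substituting each data point gives a linear system:
  27a + 9b + 3c + d = -115
  64a + 16b + 4c + d = -286
  125a + 25b + 5c + d = -573
  216a + 36b + 6c + d = -1006
Solving the system yields a = -5, b = 2, c = 0, d = 2.
So h(n) = -5n³ + 2n² + 2.
Check: h(4) = -286. ✓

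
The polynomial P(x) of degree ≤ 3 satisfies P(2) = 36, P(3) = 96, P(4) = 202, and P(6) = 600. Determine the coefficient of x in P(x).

Write P(x) = ax^3 + bx^2 + cx + d. Substituting each data point gives a linear system:
  8a + 4b + 2c + d = 36
  27a + 9b + 3c + d = 96
  64a + 16b + 4c + d = 202
  216a + 36b + 6c + d = 600
Solving the system yields a = 2, b = 5, c = -3, d = 6.
So P(x) = 2x^3 + 5x^2 - 3x + 6.
The coefficient of x is -3.

-3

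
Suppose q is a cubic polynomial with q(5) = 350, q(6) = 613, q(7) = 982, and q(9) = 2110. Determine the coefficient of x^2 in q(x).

Write q(x) = ax^3 + bx^2 + cx + d. Substituting each data point gives a linear system:
  125a + 25b + 5c + d = 350
  216a + 36b + 6c + d = 613
  343a + 49b + 7c + d = 982
  729a + 81b + 9c + d = 2110
Solving the system yields a = 3, b = -1, c = 1, d = -5.
So q(x) = 3x^3 - x^2 + x - 5.
The coefficient of x^2 is -1.

-1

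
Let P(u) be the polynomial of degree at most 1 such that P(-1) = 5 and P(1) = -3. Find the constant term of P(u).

1

Write P(u) = au + b. Substituting each data point gives a linear system:
  -a + b = 5
  a + b = -3
Solving the system yields a = -4, b = 1.
So P(u) = -4u + 1.
The constant term is 1.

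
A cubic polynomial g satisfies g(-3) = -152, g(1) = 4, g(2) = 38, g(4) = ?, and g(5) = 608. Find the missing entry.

310

The 4 known points determine the degree-3 polynomial uniquely.
Write g(u) = au^3 + bu^2 + cu + d. Substituting each data point gives a linear system:
  -27a + 9b - 3c + d = -152
  a + b + c + d = 4
  8a + 4b + 2c + d = 38
  125a + 25b + 5c + d = 608
Solving the system yields a = 5, b = -1, c = 2, d = -2.
So g(u) = 5u^3 - u^2 + 2u - 2.
Then g(4) = 310.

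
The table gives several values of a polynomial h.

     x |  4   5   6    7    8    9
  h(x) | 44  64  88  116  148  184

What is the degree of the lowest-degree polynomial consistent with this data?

Forward differences of the values at x = 4, 5, 6, 7, 8, 9:
  h  : 44  64  88  116  148  184
  Δ  : 20  24  28  32  36
  Δ^2: 4  4  4  4
  Δ^3: 0  0  0
  Δ^4: 0  0
  Δ^5: 0
The second differences are constant (4) and nonzero, while all higher differences vanish, so the minimal degree is 2.

2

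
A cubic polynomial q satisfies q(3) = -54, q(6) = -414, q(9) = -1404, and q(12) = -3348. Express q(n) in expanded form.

q(n) = -2n^3 + n^2 - 3n

Using the Lagrange interpolation formula with nodes 3, 6, 9, 12:
  L_0(n) = (n - 6)(n - 9)(n - 12) / -162
  L_1(n) = (n - 3)(n - 9)(n - 12) / 54
  L_2(n) = (n - 3)(n - 6)(n - 12) / -54
  L_3(n) = (n - 3)(n - 6)(n - 9) / 162
Then q(n) = -54·L_0(n) - 414·L_1(n) - 1404·L_2(n) - 3348·L_3(n).
Expanding and collecting terms gives q(n) = -2n^3 + n^2 - 3n.
Check: q(3) = -54. ✓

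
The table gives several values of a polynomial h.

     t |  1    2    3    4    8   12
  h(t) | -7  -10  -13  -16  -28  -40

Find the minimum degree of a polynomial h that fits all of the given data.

1

Divided differences on the nodes 1, 2, 3, 4, 8, 12:
  order 0: -7  -10  -13  -16  -28  -40
  order 1: -3  -3  -3  -3  -3
  order 2: 0  0  0  0
  order 3: 0  0  0
  order 4: 0  0
  order 5: 0
The order-1 divided differences are all -3 (nonzero) and every higher order vanishes, so the data lies on a polynomial of degree exactly 1.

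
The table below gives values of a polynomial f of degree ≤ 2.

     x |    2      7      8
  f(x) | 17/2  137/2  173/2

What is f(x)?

Write f(x) = ax^2 + bx + c. Substituting each data point gives a linear system:
  4a + 2b + c = 17/2
  49a + 7b + c = 137/2
  64a + 8b + c = 173/2
Solving the system yields a = 1, b = 3, c = -3/2.
So f(x) = x^2 + 3x - 3/2.
Check: f(2) = 17/2. ✓

f(x) = x^2 + 3x - 3/2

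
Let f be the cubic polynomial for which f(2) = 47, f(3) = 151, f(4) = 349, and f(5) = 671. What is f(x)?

f(x) = 5x^3 + 2x^2 - x + 1

Using the Lagrange interpolation formula with nodes 2, 3, 4, 5:
  L_0(x) = (x - 3)(x - 4)(x - 5) / -6
  L_1(x) = (x - 2)(x - 4)(x - 5) / 2
  L_2(x) = (x - 2)(x - 3)(x - 5) / -2
  L_3(x) = (x - 2)(x - 3)(x - 4) / 6
Then f(x) = 47·L_0(x) + 151·L_1(x) + 349·L_2(x) + 671·L_3(x).
Expanding and collecting terms gives f(x) = 5x^3 + 2x^2 - x + 1.
Check: f(2) = 47. ✓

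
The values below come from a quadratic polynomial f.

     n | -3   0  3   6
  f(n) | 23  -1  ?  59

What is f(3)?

On equispaced nodes a degree-2 polynomial has vanishing third forward difference, so
  - f(-3) + 3·f(0) - 3·f(3) + f(6) = 0.
Substituting the known values and solving for f(3):
  -3·f(3) = -33
  f(3) = 11.

11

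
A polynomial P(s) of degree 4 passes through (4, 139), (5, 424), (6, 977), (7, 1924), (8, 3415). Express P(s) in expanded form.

P(s) = s^4 - s^3 - 2s^2 - 5s - 1

Write P(s) = as^4 + bs^3 + cs^2 + ds + e. Substituting each data point gives a linear system:
  256a + 64b + 16c + 4d + e = 139
  625a + 125b + 25c + 5d + e = 424
  1296a + 216b + 36c + 6d + e = 977
  2401a + 343b + 49c + 7d + e = 1924
  4096a + 512b + 64c + 8d + e = 3415
Solving the system yields a = 1, b = -1, c = -2, d = -5, e = -1.
So P(s) = s⁴ - s³ - 2s² - 5s - 1.
Check: P(7) = 1924. ✓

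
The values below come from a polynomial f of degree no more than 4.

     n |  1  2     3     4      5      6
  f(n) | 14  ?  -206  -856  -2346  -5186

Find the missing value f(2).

-6

On equispaced nodes a degree-4 polynomial has vanishing fifth forward difference, so
  - f(1) + 5·f(2) - 10·f(3) + 10·f(4) - 5·f(5) + f(6) = 0.
Substituting the known values and solving for f(2):
  5·f(2) = -30
  f(2) = -6.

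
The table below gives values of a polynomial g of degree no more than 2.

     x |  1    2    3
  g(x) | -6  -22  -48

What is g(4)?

Using the Lagrange interpolation formula with nodes 1, 2, 3:
  L_0(x) = (x - 2)(x - 3) / 2
  L_1(x) = (x - 1)(x - 3) / -1
  L_2(x) = (x - 1)(x - 2) / 2
Then g(x) = -6·L_0(x) - 22·L_1(x) - 48·L_2(x).
Expanding and collecting terms gives g(x) = -5x^2 - x.
Evaluating at x = 4: g(4) = -84.

-84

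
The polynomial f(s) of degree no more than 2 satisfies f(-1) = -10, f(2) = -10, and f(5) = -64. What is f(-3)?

Write f(s) = as^2 + bs + c. Substituting each data point gives a linear system:
  a - b + c = -10
  4a + 2b + c = -10
  25a + 5b + c = -64
Solving the system yields a = -3, b = 3, c = -4.
So f(s) = -3s^2 + 3s - 4.
Then f(-3) = -40.

-40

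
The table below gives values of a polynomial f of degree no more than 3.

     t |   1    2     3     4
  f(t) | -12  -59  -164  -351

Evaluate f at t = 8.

Write f(t) = at^3 + bt^2 + ct + d. Substituting each data point gives a linear system:
  a + b + c + d = -12
  8a + 4b + 2c + d = -59
  27a + 9b + 3c + d = -164
  64a + 16b + 4c + d = -351
Solving the system yields a = -4, b = -5, c = -4, d = 1.
So f(t) = -4t³ - 5t² - 4t + 1.
Then f(8) = -2399.

-2399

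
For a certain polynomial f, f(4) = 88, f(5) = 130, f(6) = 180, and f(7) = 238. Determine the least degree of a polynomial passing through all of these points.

2

Forward differences of the values at s = 4, 5, 6, 7:
  f  : 88  130  180  238
  Δ  : 42  50  58
  Δ^2: 8  8
  Δ^3: 0
The second differences are constant (8) and nonzero, while all higher differences vanish, so the minimal degree is 2.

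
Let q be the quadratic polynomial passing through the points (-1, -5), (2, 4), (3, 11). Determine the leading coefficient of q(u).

Write q(u) = au^2 + bu + c. Substituting each data point gives a linear system:
  a - b + c = -5
  4a + 2b + c = 4
  9a + 3b + c = 11
Solving the system yields a = 1, b = 2, c = -4.
So q(u) = u^2 + 2u - 4.
The leading coefficient is 1.

1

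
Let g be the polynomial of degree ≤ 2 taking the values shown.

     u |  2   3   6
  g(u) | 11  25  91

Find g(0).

Using the Lagrange interpolation formula with nodes 2, 3, 6:
  L_0(u) = (u - 3)(u - 6) / 4
  L_1(u) = (u - 2)(u - 6) / -3
  L_2(u) = (u - 2)(u - 3) / 12
Then g(u) = 11·L_0(u) + 25·L_1(u) + 91·L_2(u).
Expanding and collecting terms gives g(u) = 2u^2 + 4u - 5.
Evaluating at u = 0: g(0) = -5.

-5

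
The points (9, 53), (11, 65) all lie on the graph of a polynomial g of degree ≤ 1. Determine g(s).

Using the Lagrange interpolation formula with nodes 9, 11:
  L_0(s) = (s - 11) / -2
  L_1(s) = (s - 9) / 2
Then g(s) = 53·L_0(s) + 65·L_1(s).
Expanding and collecting terms gives g(s) = 6s - 1.
Check: g(9) = 53. ✓

g(s) = 6s - 1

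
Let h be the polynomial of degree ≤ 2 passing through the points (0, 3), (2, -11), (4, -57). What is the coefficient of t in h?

Write h(t) = at^2 + bt + c. Substituting each data point gives a linear system:
  c = 3
  4a + 2b + c = -11
  16a + 4b + c = -57
Solving the system yields a = -4, b = 1, c = 3.
So h(t) = -4t^2 + t + 3.
The coefficient of t is 1.

1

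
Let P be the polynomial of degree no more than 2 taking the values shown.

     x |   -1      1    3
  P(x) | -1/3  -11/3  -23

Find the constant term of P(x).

0

Write P(x) = ax^2 + bx + c. Substituting each data point gives a linear system:
  a - b + c = -1/3
  a + b + c = -11/3
  9a + 3b + c = -23
Solving the system yields a = -2, b = -5/3, c = 0.
So P(x) = -2x² - (5/3)x.
The constant term is 0.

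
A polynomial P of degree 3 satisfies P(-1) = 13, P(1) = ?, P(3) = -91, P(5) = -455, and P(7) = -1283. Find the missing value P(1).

1

The 4 known points determine the degree-3 polynomial uniquely.
Write P(s) = as^3 + bs^2 + cs + d. Substituting each data point gives a linear system:
  -a + b - c + d = 13
  27a + 9b + 3c + d = -91
  125a + 25b + 5c + d = -455
  343a + 49b + 7c + d = -1283
Solving the system yields a = -4, b = 2, c = -2, d = 5.
So P(s) = -4s^3 + 2s^2 - 2s + 5.
Then P(1) = 1.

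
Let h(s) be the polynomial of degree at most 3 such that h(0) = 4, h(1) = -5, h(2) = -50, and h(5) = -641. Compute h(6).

Using the Lagrange interpolation formula with nodes 0, 1, 2, 5:
  L_0(s) = (s - 1)(s - 2)(s - 5) / -10
  L_1(s) = s(s - 2)(s - 5) / 4
  L_2(s) = s(s - 1)(s - 5) / -6
  L_3(s) = s(s - 1)(s - 2) / 60
Then h(s) = 4·L_0(s) - 5·L_1(s) - 50·L_2(s) - 641·L_3(s).
Expanding and collecting terms gives h(s) = -4s³ - 6s² + s + 4.
Evaluating at s = 6: h(6) = -1070.

-1070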